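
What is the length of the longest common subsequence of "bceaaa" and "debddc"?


LCS of "bceaaa" and "debddc"
DP table:
           d    e    b    d    d    c
      0    0    0    0    0    0    0
  b   0    0    0    1    1    1    1
  c   0    0    0    1    1    1    2
  e   0    0    1    1    1    1    2
  a   0    0    1    1    1    1    2
  a   0    0    1    1    1    1    2
  a   0    0    1    1    1    1    2
LCS length = dp[6][6] = 2

2


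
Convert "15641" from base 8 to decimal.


Input: "15641" in base 8
Positional expansion:
  Digit '1' (value 1) x 8^4 = 4096
  Digit '5' (value 5) x 8^3 = 2560
  Digit '6' (value 6) x 8^2 = 384
  Digit '4' (value 4) x 8^1 = 32
  Digit '1' (value 1) x 8^0 = 1
Sum = 7073

7073


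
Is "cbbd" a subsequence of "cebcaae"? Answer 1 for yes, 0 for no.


Check if "cbbd" is a subsequence of "cebcaae"
Greedy scan:
  Position 0 ('c'): matches sub[0] = 'c'
  Position 1 ('e'): no match needed
  Position 2 ('b'): matches sub[1] = 'b'
  Position 3 ('c'): no match needed
  Position 4 ('a'): no match needed
  Position 5 ('a'): no match needed
  Position 6 ('e'): no match needed
Only matched 2/4 characters => not a subsequence

0


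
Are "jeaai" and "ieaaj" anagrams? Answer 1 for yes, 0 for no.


Strings: "jeaai", "ieaaj"
Sorted first:  aaeij
Sorted second: aaeij
Sorted forms match => anagrams

1


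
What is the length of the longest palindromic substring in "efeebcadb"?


Input: "efeebcadb"
Checking substrings for palindromes:
  [0:3] "efe" (len 3) => palindrome
  [2:4] "ee" (len 2) => palindrome
Longest palindromic substring: "efe" with length 3

3


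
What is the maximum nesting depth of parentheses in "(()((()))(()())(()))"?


Input: "(()((()))(()())(()))"
Tracking depth:
  Position 0 '(': depth becomes 1
  Position 1 '(': depth becomes 2
  Position 2 ')': depth becomes 1
  Position 3 '(': depth becomes 2
  Position 4 '(': depth becomes 3
  Position 5 '(': depth becomes 4
  Position 6 ')': depth becomes 3
  Position 7 ')': depth becomes 2
  Position 8 ')': depth becomes 1
  Position 9 '(': depth becomes 2
  Position 10 '(': depth becomes 3
  Position 11 ')': depth becomes 2
  Position 12 '(': depth becomes 3
  Position 13 ')': depth becomes 2
  Position 14 ')': depth becomes 1
  Position 15 '(': depth becomes 2
  Position 16 '(': depth becomes 3
  Position 17 ')': depth becomes 2
  Position 18 ')': depth becomes 1
  Position 19 ')': depth becomes 0
Maximum depth reached: 4

4


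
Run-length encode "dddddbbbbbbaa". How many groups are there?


Input: dddddbbbbbbaa
Scanning for consecutive runs:
  Group 1: 'd' x 5 (positions 0-4)
  Group 2: 'b' x 6 (positions 5-10)
  Group 3: 'a' x 2 (positions 11-12)
Total groups: 3

3


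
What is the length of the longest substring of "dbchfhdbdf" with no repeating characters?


Input: "dbchfhdbdf"
Sliding window (track last position of each char):
  Position 0 ('d'): window [0,0] length 1 -- new best
  Position 1 ('b'): window [0,1] length 2 -- new best
  Position 2 ('c'): window [0,2] length 3 -- new best
  Position 3 ('h'): window [0,3] length 4 -- new best
  Position 4 ('f'): window [0,4] length 5 -- new best
  Position 5 ('h'): repeat (last at 3), move window start to 4
  Position 5 ('h'): window [4,5] length 2
  Position 6 ('d'): window [4,6] length 3
  Position 7 ('b'): window [4,7] length 4
  Position 8 ('d'): repeat (last at 6), move window start to 7
  Position 8 ('d'): window [7,8] length 2
  Position 9 ('f'): window [7,9] length 3
Longest substring with no repeats: "dbchf" with length 5

5


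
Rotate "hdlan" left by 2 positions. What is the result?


Input: "hdlan", rotate left by 2
First 2 characters: "hd"
Remaining characters: "lan"
Concatenate remaining + first: "lan" + "hd" = "lanhd"

lanhd


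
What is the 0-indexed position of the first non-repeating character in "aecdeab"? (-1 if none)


Input: aecdeab
Character frequencies:
  'a': 2
  'b': 1
  'c': 1
  'd': 1
  'e': 2
Scanning left to right for freq == 1:
  Position 0 ('a'): freq=2, skip
  Position 1 ('e'): freq=2, skip
  Position 2 ('c'): unique! => answer = 2

2


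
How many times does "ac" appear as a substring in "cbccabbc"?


Searching for "ac" in "cbccabbc"
Scanning each position:
  Position 0: "cb" => no
  Position 1: "bc" => no
  Position 2: "cc" => no
  Position 3: "ca" => no
  Position 4: "ab" => no
  Position 5: "bb" => no
  Position 6: "bc" => no
Total occurrences: 0

0


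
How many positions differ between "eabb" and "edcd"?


Comparing "eabb" and "edcd" position by position:
  Position 0: 'e' vs 'e' => same
  Position 1: 'a' vs 'd' => DIFFER
  Position 2: 'b' vs 'c' => DIFFER
  Position 3: 'b' vs 'd' => DIFFER
Positions that differ: 3

3


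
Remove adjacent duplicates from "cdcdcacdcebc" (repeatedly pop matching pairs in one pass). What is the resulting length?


Input: cdcdcacdcebc
Stack-based adjacent duplicate removal:
  Read 'c': push. Stack: c
  Read 'd': push. Stack: cd
  Read 'c': push. Stack: cdc
  Read 'd': push. Stack: cdcd
  Read 'c': push. Stack: cdcdc
  Read 'a': push. Stack: cdcdca
  Read 'c': push. Stack: cdcdcac
  Read 'd': push. Stack: cdcdcacd
  Read 'c': push. Stack: cdcdcacdc
  Read 'e': push. Stack: cdcdcacdce
  Read 'b': push. Stack: cdcdcacdceb
  Read 'c': push. Stack: cdcdcacdcebc
Final stack: "cdcdcacdcebc" (length 12)

12


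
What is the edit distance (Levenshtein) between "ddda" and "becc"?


Computing edit distance: "ddda" -> "becc"
DP table:
           b    e    c    c
      0    1    2    3    4
  d   1    1    2    3    4
  d   2    2    2    3    4
  d   3    3    3    3    4
  a   4    4    4    4    4
Edit distance = dp[4][4] = 4

4


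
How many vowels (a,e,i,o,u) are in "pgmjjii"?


Input: pgmjjii
Checking each character:
  'p' at position 0: consonant
  'g' at position 1: consonant
  'm' at position 2: consonant
  'j' at position 3: consonant
  'j' at position 4: consonant
  'i' at position 5: vowel (running total: 1)
  'i' at position 6: vowel (running total: 2)
Total vowels: 2

2


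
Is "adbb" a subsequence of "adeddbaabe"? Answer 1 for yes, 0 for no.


Check if "adbb" is a subsequence of "adeddbaabe"
Greedy scan:
  Position 0 ('a'): matches sub[0] = 'a'
  Position 1 ('d'): matches sub[1] = 'd'
  Position 2 ('e'): no match needed
  Position 3 ('d'): no match needed
  Position 4 ('d'): no match needed
  Position 5 ('b'): matches sub[2] = 'b'
  Position 6 ('a'): no match needed
  Position 7 ('a'): no match needed
  Position 8 ('b'): matches sub[3] = 'b'
  Position 9 ('e'): no match needed
All 4 characters matched => is a subsequence

1


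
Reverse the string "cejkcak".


Input: cejkcak
Reading characters right to left:
  Position 6: 'k'
  Position 5: 'a'
  Position 4: 'c'
  Position 3: 'k'
  Position 2: 'j'
  Position 1: 'e'
  Position 0: 'c'
Reversed: kackjec

kackjec


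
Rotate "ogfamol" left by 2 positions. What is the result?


Input: "ogfamol", rotate left by 2
First 2 characters: "og"
Remaining characters: "famol"
Concatenate remaining + first: "famol" + "og" = "famolog"

famolog


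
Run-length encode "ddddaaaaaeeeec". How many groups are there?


Input: ddddaaaaaeeeec
Scanning for consecutive runs:
  Group 1: 'd' x 4 (positions 0-3)
  Group 2: 'a' x 5 (positions 4-8)
  Group 3: 'e' x 4 (positions 9-12)
  Group 4: 'c' x 1 (positions 13-13)
Total groups: 4

4


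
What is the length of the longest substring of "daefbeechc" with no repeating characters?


Input: "daefbeechc"
Sliding window (track last position of each char):
  Position 0 ('d'): window [0,0] length 1 -- new best
  Position 1 ('a'): window [0,1] length 2 -- new best
  Position 2 ('e'): window [0,2] length 3 -- new best
  Position 3 ('f'): window [0,3] length 4 -- new best
  Position 4 ('b'): window [0,4] length 5 -- new best
  Position 5 ('e'): repeat (last at 2), move window start to 3
  Position 5 ('e'): window [3,5] length 3
  Position 6 ('e'): repeat (last at 5), move window start to 6
  Position 6 ('e'): window [6,6] length 1
  Position 7 ('c'): window [6,7] length 2
  Position 8 ('h'): window [6,8] length 3
  Position 9 ('c'): repeat (last at 7), move window start to 8
  Position 9 ('c'): window [8,9] length 2
Longest substring with no repeats: "daefb" with length 5

5


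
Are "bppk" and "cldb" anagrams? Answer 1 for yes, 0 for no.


Strings: "bppk", "cldb"
Sorted first:  bkpp
Sorted second: bcdl
Differ at position 1: 'k' vs 'c' => not anagrams

0


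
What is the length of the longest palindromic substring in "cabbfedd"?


Input: "cabbfedd"
Checking substrings for palindromes:
  [2:4] "bb" (len 2) => palindrome
  [6:8] "dd" (len 2) => palindrome
Longest palindromic substring: "bb" with length 2

2


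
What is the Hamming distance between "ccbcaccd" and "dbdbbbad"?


Comparing "ccbcaccd" and "dbdbbbad" position by position:
  Position 0: 'c' vs 'd' => differ
  Position 1: 'c' vs 'b' => differ
  Position 2: 'b' vs 'd' => differ
  Position 3: 'c' vs 'b' => differ
  Position 4: 'a' vs 'b' => differ
  Position 5: 'c' vs 'b' => differ
  Position 6: 'c' vs 'a' => differ
  Position 7: 'd' vs 'd' => same
Total differences (Hamming distance): 7

7


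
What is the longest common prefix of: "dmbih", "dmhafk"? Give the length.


Words: dmbih, dmhafk
  Position 0: all 'd' => match
  Position 1: all 'm' => match
  Position 2: ('b', 'h') => mismatch, stop
LCP = "dm" (length 2)

2


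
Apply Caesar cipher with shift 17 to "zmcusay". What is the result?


Caesar cipher: shift "zmcusay" by 17
  'z' (pos 25) + 17 = pos 16 = 'q'
  'm' (pos 12) + 17 = pos 3 = 'd'
  'c' (pos 2) + 17 = pos 19 = 't'
  'u' (pos 20) + 17 = pos 11 = 'l'
  's' (pos 18) + 17 = pos 9 = 'j'
  'a' (pos 0) + 17 = pos 17 = 'r'
  'y' (pos 24) + 17 = pos 15 = 'p'
Result: qdtljrp

qdtljrp


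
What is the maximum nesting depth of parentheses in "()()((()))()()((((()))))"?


Input: "()()((()))()()((((()))))"
Tracking depth:
  Position 0 '(': depth becomes 1
  Position 1 ')': depth becomes 0
  Position 2 '(': depth becomes 1
  Position 3 ')': depth becomes 0
  Position 4 '(': depth becomes 1
  Position 5 '(': depth becomes 2
  Position 6 '(': depth becomes 3
  Position 7 ')': depth becomes 2
  Position 8 ')': depth becomes 1
  Position 9 ')': depth becomes 0
  Position 10 '(': depth becomes 1
  Position 11 ')': depth becomes 0
  Position 12 '(': depth becomes 1
  Position 13 ')': depth becomes 0
  Position 14 '(': depth becomes 1
  Position 15 '(': depth becomes 2
  Position 16 '(': depth becomes 3
  Position 17 '(': depth becomes 4
  Position 18 '(': depth becomes 5
  Position 19 ')': depth becomes 4
  Position 20 ')': depth becomes 3
  Position 21 ')': depth becomes 2
  Position 22 ')': depth becomes 1
  Position 23 ')': depth becomes 0
Maximum depth reached: 5

5


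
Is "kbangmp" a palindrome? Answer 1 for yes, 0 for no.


Input: kbangmp
Reversed: pmgnabk
  Compare pos 0 ('k') with pos 6 ('p'): MISMATCH
  Compare pos 1 ('b') with pos 5 ('m'): MISMATCH
  Compare pos 2 ('a') with pos 4 ('g'): MISMATCH
Result: not a palindrome

0


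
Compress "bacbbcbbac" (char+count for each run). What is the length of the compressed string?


Input: bacbbcbbac
Runs:
  'b' x 1 => "b1"
  'a' x 1 => "a1"
  'c' x 1 => "c1"
  'b' x 2 => "b2"
  'c' x 1 => "c1"
  'b' x 2 => "b2"
  'a' x 1 => "a1"
  'c' x 1 => "c1"
Compressed: "b1a1c1b2c1b2a1c1"
Compressed length: 16

16


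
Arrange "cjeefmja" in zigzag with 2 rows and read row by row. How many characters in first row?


Zigzag "cjeefmja" into 2 rows:
Placing characters:
  'c' => row 0
  'j' => row 1
  'e' => row 0
  'e' => row 1
  'f' => row 0
  'm' => row 1
  'j' => row 0
  'a' => row 1
Rows:
  Row 0: "cefj"
  Row 1: "jema"
First row length: 4

4


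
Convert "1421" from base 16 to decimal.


Input: "1421" in base 16
Positional expansion:
  Digit '1' (value 1) x 16^3 = 4096
  Digit '4' (value 4) x 16^2 = 1024
  Digit '2' (value 2) x 16^1 = 32
  Digit '1' (value 1) x 16^0 = 1
Sum = 5153

5153


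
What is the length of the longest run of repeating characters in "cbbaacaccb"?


Input: "cbbaacaccb"
Scanning for longest run:
  Position 1 ('b'): new char, reset run to 1
  Position 2 ('b'): continues run of 'b', length=2
  Position 3 ('a'): new char, reset run to 1
  Position 4 ('a'): continues run of 'a', length=2
  Position 5 ('c'): new char, reset run to 1
  Position 6 ('a'): new char, reset run to 1
  Position 7 ('c'): new char, reset run to 1
  Position 8 ('c'): continues run of 'c', length=2
  Position 9 ('b'): new char, reset run to 1
Longest run: 'b' with length 2

2


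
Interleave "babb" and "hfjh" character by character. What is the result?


Interleaving "babb" and "hfjh":
  Position 0: 'b' from first, 'h' from second => "bh"
  Position 1: 'a' from first, 'f' from second => "af"
  Position 2: 'b' from first, 'j' from second => "bj"
  Position 3: 'b' from first, 'h' from second => "bh"
Result: bhafbjbh

bhafbjbh


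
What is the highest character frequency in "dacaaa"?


Input: dacaaa
Character counts:
  'a': 4
  'c': 1
  'd': 1
Maximum frequency: 4

4


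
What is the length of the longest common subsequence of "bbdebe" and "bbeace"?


LCS of "bbdebe" and "bbeace"
DP table:
           b    b    e    a    c    e
      0    0    0    0    0    0    0
  b   0    1    1    1    1    1    1
  b   0    1    2    2    2    2    2
  d   0    1    2    2    2    2    2
  e   0    1    2    3    3    3    3
  b   0    1    2    3    3    3    3
  e   0    1    2    3    3    3    4
LCS length = dp[6][6] = 4

4


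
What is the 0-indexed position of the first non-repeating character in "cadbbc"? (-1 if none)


Input: cadbbc
Character frequencies:
  'a': 1
  'b': 2
  'c': 2
  'd': 1
Scanning left to right for freq == 1:
  Position 0 ('c'): freq=2, skip
  Position 1 ('a'): unique! => answer = 1

1


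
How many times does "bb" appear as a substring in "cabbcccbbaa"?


Searching for "bb" in "cabbcccbbaa"
Scanning each position:
  Position 0: "ca" => no
  Position 1: "ab" => no
  Position 2: "bb" => MATCH
  Position 3: "bc" => no
  Position 4: "cc" => no
  Position 5: "cc" => no
  Position 6: "cb" => no
  Position 7: "bb" => MATCH
  Position 8: "ba" => no
  Position 9: "aa" => no
Total occurrences: 2

2


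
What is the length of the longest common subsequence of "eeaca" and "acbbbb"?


LCS of "eeaca" and "acbbbb"
DP table:
           a    c    b    b    b    b
      0    0    0    0    0    0    0
  e   0    0    0    0    0    0    0
  e   0    0    0    0    0    0    0
  a   0    1    1    1    1    1    1
  c   0    1    2    2    2    2    2
  a   0    1    2    2    2    2    2
LCS length = dp[5][6] = 2

2


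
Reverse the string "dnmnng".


Input: dnmnng
Reading characters right to left:
  Position 5: 'g'
  Position 4: 'n'
  Position 3: 'n'
  Position 2: 'm'
  Position 1: 'n'
  Position 0: 'd'
Reversed: gnnmnd

gnnmnd


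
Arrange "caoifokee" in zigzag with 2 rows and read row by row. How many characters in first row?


Zigzag "caoifokee" into 2 rows:
Placing characters:
  'c' => row 0
  'a' => row 1
  'o' => row 0
  'i' => row 1
  'f' => row 0
  'o' => row 1
  'k' => row 0
  'e' => row 1
  'e' => row 0
Rows:
  Row 0: "cofke"
  Row 1: "aioe"
First row length: 5

5


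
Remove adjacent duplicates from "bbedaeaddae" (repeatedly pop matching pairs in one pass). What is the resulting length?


Input: bbedaeaddae
Stack-based adjacent duplicate removal:
  Read 'b': push. Stack: b
  Read 'b': matches stack top 'b' => pop. Stack: (empty)
  Read 'e': push. Stack: e
  Read 'd': push. Stack: ed
  Read 'a': push. Stack: eda
  Read 'e': push. Stack: edae
  Read 'a': push. Stack: edaea
  Read 'd': push. Stack: edaead
  Read 'd': matches stack top 'd' => pop. Stack: edaea
  Read 'a': matches stack top 'a' => pop. Stack: edae
  Read 'e': matches stack top 'e' => pop. Stack: eda
Final stack: "eda" (length 3)

3


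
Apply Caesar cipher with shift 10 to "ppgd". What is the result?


Caesar cipher: shift "ppgd" by 10
  'p' (pos 15) + 10 = pos 25 = 'z'
  'p' (pos 15) + 10 = pos 25 = 'z'
  'g' (pos 6) + 10 = pos 16 = 'q'
  'd' (pos 3) + 10 = pos 13 = 'n'
Result: zzqn

zzqn


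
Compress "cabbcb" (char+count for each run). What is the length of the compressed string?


Input: cabbcb
Runs:
  'c' x 1 => "c1"
  'a' x 1 => "a1"
  'b' x 2 => "b2"
  'c' x 1 => "c1"
  'b' x 1 => "b1"
Compressed: "c1a1b2c1b1"
Compressed length: 10

10


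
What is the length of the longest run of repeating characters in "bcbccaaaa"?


Input: "bcbccaaaa"
Scanning for longest run:
  Position 1 ('c'): new char, reset run to 1
  Position 2 ('b'): new char, reset run to 1
  Position 3 ('c'): new char, reset run to 1
  Position 4 ('c'): continues run of 'c', length=2
  Position 5 ('a'): new char, reset run to 1
  Position 6 ('a'): continues run of 'a', length=2
  Position 7 ('a'): continues run of 'a', length=3
  Position 8 ('a'): continues run of 'a', length=4
Longest run: 'a' with length 4

4


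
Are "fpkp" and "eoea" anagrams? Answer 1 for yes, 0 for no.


Strings: "fpkp", "eoea"
Sorted first:  fkpp
Sorted second: aeeo
Differ at position 0: 'f' vs 'a' => not anagrams

0


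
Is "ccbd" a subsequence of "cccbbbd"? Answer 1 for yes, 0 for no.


Check if "ccbd" is a subsequence of "cccbbbd"
Greedy scan:
  Position 0 ('c'): matches sub[0] = 'c'
  Position 1 ('c'): matches sub[1] = 'c'
  Position 2 ('c'): no match needed
  Position 3 ('b'): matches sub[2] = 'b'
  Position 4 ('b'): no match needed
  Position 5 ('b'): no match needed
  Position 6 ('d'): matches sub[3] = 'd'
All 4 characters matched => is a subsequence

1


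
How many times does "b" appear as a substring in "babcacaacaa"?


Searching for "b" in "babcacaacaa"
Scanning each position:
  Position 0: "b" => MATCH
  Position 1: "a" => no
  Position 2: "b" => MATCH
  Position 3: "c" => no
  Position 4: "a" => no
  Position 5: "c" => no
  Position 6: "a" => no
  Position 7: "a" => no
  Position 8: "c" => no
  Position 9: "a" => no
  Position 10: "a" => no
Total occurrences: 2

2


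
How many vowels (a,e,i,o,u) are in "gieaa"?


Input: gieaa
Checking each character:
  'g' at position 0: consonant
  'i' at position 1: vowel (running total: 1)
  'e' at position 2: vowel (running total: 2)
  'a' at position 3: vowel (running total: 3)
  'a' at position 4: vowel (running total: 4)
Total vowels: 4

4


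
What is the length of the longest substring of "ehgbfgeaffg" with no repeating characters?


Input: "ehgbfgeaffg"
Sliding window (track last position of each char):
  Position 0 ('e'): window [0,0] length 1 -- new best
  Position 1 ('h'): window [0,1] length 2 -- new best
  Position 2 ('g'): window [0,2] length 3 -- new best
  Position 3 ('b'): window [0,3] length 4 -- new best
  Position 4 ('f'): window [0,4] length 5 -- new best
  Position 5 ('g'): repeat (last at 2), move window start to 3
  Position 5 ('g'): window [3,5] length 3
  Position 6 ('e'): window [3,6] length 4
  Position 7 ('a'): window [3,7] length 5
  Position 8 ('f'): repeat (last at 4), move window start to 5
  Position 8 ('f'): window [5,8] length 4
  Position 9 ('f'): repeat (last at 8), move window start to 9
  Position 9 ('f'): window [9,9] length 1
  Position 10 ('g'): window [9,10] length 2
Longest substring with no repeats: "ehgbf" with length 5

5


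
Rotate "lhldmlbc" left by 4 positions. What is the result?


Input: "lhldmlbc", rotate left by 4
First 4 characters: "lhld"
Remaining characters: "mlbc"
Concatenate remaining + first: "mlbc" + "lhld" = "mlbclhld"

mlbclhld


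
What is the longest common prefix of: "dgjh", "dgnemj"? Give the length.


Words: dgjh, dgnemj
  Position 0: all 'd' => match
  Position 1: all 'g' => match
  Position 2: ('j', 'n') => mismatch, stop
LCP = "dg" (length 2)

2


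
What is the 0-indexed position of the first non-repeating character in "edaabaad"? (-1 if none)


Input: edaabaad
Character frequencies:
  'a': 4
  'b': 1
  'd': 2
  'e': 1
Scanning left to right for freq == 1:
  Position 0 ('e'): unique! => answer = 0

0


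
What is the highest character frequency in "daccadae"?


Input: daccadae
Character counts:
  'a': 3
  'c': 2
  'd': 2
  'e': 1
Maximum frequency: 3

3


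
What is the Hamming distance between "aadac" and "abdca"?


Comparing "aadac" and "abdca" position by position:
  Position 0: 'a' vs 'a' => same
  Position 1: 'a' vs 'b' => differ
  Position 2: 'd' vs 'd' => same
  Position 3: 'a' vs 'c' => differ
  Position 4: 'c' vs 'a' => differ
Total differences (Hamming distance): 3

3


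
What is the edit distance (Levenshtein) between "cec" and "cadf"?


Computing edit distance: "cec" -> "cadf"
DP table:
           c    a    d    f
      0    1    2    3    4
  c   1    0    1    2    3
  e   2    1    1    2    3
  c   3    2    2    2    3
Edit distance = dp[3][4] = 3

3


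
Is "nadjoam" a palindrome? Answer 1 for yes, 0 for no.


Input: nadjoam
Reversed: maojdan
  Compare pos 0 ('n') with pos 6 ('m'): MISMATCH
  Compare pos 1 ('a') with pos 5 ('a'): match
  Compare pos 2 ('d') with pos 4 ('o'): MISMATCH
Result: not a palindrome

0


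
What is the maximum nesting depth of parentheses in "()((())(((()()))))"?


Input: "()((())(((()()))))"
Tracking depth:
  Position 0 '(': depth becomes 1
  Position 1 ')': depth becomes 0
  Position 2 '(': depth becomes 1
  Position 3 '(': depth becomes 2
  Position 4 '(': depth becomes 3
  Position 5 ')': depth becomes 2
  Position 6 ')': depth becomes 1
  Position 7 '(': depth becomes 2
  Position 8 '(': depth becomes 3
  Position 9 '(': depth becomes 4
  Position 10 '(': depth becomes 5
  Position 11 ')': depth becomes 4
  Position 12 '(': depth becomes 5
  Position 13 ')': depth becomes 4
  Position 14 ')': depth becomes 3
  Position 15 ')': depth becomes 2
  Position 16 ')': depth becomes 1
  Position 17 ')': depth becomes 0
Maximum depth reached: 5

5


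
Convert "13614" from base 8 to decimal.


Input: "13614" in base 8
Positional expansion:
  Digit '1' (value 1) x 8^4 = 4096
  Digit '3' (value 3) x 8^3 = 1536
  Digit '6' (value 6) x 8^2 = 384
  Digit '1' (value 1) x 8^1 = 8
  Digit '4' (value 4) x 8^0 = 4
Sum = 6028

6028


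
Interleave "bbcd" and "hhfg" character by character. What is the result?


Interleaving "bbcd" and "hhfg":
  Position 0: 'b' from first, 'h' from second => "bh"
  Position 1: 'b' from first, 'h' from second => "bh"
  Position 2: 'c' from first, 'f' from second => "cf"
  Position 3: 'd' from first, 'g' from second => "dg"
Result: bhbhcfdg

bhbhcfdg


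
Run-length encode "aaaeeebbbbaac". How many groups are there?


Input: aaaeeebbbbaac
Scanning for consecutive runs:
  Group 1: 'a' x 3 (positions 0-2)
  Group 2: 'e' x 3 (positions 3-5)
  Group 3: 'b' x 4 (positions 6-9)
  Group 4: 'a' x 2 (positions 10-11)
  Group 5: 'c' x 1 (positions 12-12)
Total groups: 5

5


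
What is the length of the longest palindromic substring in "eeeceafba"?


Input: "eeeceafba"
Checking substrings for palindromes:
  [0:3] "eee" (len 3) => palindrome
  [2:5] "ece" (len 3) => palindrome
  [0:2] "ee" (len 2) => palindrome
  [1:3] "ee" (len 2) => palindrome
Longest palindromic substring: "eee" with length 3

3


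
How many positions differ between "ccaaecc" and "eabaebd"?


Comparing "ccaaecc" and "eabaebd" position by position:
  Position 0: 'c' vs 'e' => DIFFER
  Position 1: 'c' vs 'a' => DIFFER
  Position 2: 'a' vs 'b' => DIFFER
  Position 3: 'a' vs 'a' => same
  Position 4: 'e' vs 'e' => same
  Position 5: 'c' vs 'b' => DIFFER
  Position 6: 'c' vs 'd' => DIFFER
Positions that differ: 5

5


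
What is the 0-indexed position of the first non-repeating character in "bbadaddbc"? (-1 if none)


Input: bbadaddbc
Character frequencies:
  'a': 2
  'b': 3
  'c': 1
  'd': 3
Scanning left to right for freq == 1:
  Position 0 ('b'): freq=3, skip
  Position 1 ('b'): freq=3, skip
  Position 2 ('a'): freq=2, skip
  Position 3 ('d'): freq=3, skip
  Position 4 ('a'): freq=2, skip
  Position 5 ('d'): freq=3, skip
  Position 6 ('d'): freq=3, skip
  Position 7 ('b'): freq=3, skip
  Position 8 ('c'): unique! => answer = 8

8


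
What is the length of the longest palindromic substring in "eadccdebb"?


Input: "eadccdebb"
Checking substrings for palindromes:
  [2:6] "dccd" (len 4) => palindrome
  [3:5] "cc" (len 2) => palindrome
  [7:9] "bb" (len 2) => palindrome
Longest palindromic substring: "dccd" with length 4

4


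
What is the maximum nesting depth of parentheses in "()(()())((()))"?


Input: "()(()())((()))"
Tracking depth:
  Position 0 '(': depth becomes 1
  Position 1 ')': depth becomes 0
  Position 2 '(': depth becomes 1
  Position 3 '(': depth becomes 2
  Position 4 ')': depth becomes 1
  Position 5 '(': depth becomes 2
  Position 6 ')': depth becomes 1
  Position 7 ')': depth becomes 0
  Position 8 '(': depth becomes 1
  Position 9 '(': depth becomes 2
  Position 10 '(': depth becomes 3
  Position 11 ')': depth becomes 2
  Position 12 ')': depth becomes 1
  Position 13 ')': depth becomes 0
Maximum depth reached: 3

3


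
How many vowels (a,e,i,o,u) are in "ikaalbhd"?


Input: ikaalbhd
Checking each character:
  'i' at position 0: vowel (running total: 1)
  'k' at position 1: consonant
  'a' at position 2: vowel (running total: 2)
  'a' at position 3: vowel (running total: 3)
  'l' at position 4: consonant
  'b' at position 5: consonant
  'h' at position 6: consonant
  'd' at position 7: consonant
Total vowels: 3

3


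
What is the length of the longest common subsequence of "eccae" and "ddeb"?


LCS of "eccae" and "ddeb"
DP table:
           d    d    e    b
      0    0    0    0    0
  e   0    0    0    1    1
  c   0    0    0    1    1
  c   0    0    0    1    1
  a   0    0    0    1    1
  e   0    0    0    1    1
LCS length = dp[5][4] = 1

1


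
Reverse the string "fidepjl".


Input: fidepjl
Reading characters right to left:
  Position 6: 'l'
  Position 5: 'j'
  Position 4: 'p'
  Position 3: 'e'
  Position 2: 'd'
  Position 1: 'i'
  Position 0: 'f'
Reversed: ljpedif

ljpedif


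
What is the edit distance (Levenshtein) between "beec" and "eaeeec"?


Computing edit distance: "beec" -> "eaeeec"
DP table:
           e    a    e    e    e    c
      0    1    2    3    4    5    6
  b   1    1    2    3    4    5    6
  e   2    1    2    2    3    4    5
  e   3    2    2    2    2    3    4
  c   4    3    3    3    3    3    3
Edit distance = dp[4][6] = 3

3


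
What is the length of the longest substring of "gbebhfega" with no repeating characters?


Input: "gbebhfega"
Sliding window (track last position of each char):
  Position 0 ('g'): window [0,0] length 1 -- new best
  Position 1 ('b'): window [0,1] length 2 -- new best
  Position 2 ('e'): window [0,2] length 3 -- new best
  Position 3 ('b'): repeat (last at 1), move window start to 2
  Position 3 ('b'): window [2,3] length 2
  Position 4 ('h'): window [2,4] length 3
  Position 5 ('f'): window [2,5] length 4 -- new best
  Position 6 ('e'): repeat (last at 2), move window start to 3
  Position 6 ('e'): window [3,6] length 4
  Position 7 ('g'): window [3,7] length 5 -- new best
  Position 8 ('a'): window [3,8] length 6 -- new best
Longest substring with no repeats: "bhfega" with length 6

6


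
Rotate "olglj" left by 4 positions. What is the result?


Input: "olglj", rotate left by 4
First 4 characters: "olgl"
Remaining characters: "j"
Concatenate remaining + first: "j" + "olgl" = "jolgl"

jolgl


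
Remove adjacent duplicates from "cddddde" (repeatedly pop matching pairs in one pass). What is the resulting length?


Input: cddddde
Stack-based adjacent duplicate removal:
  Read 'c': push. Stack: c
  Read 'd': push. Stack: cd
  Read 'd': matches stack top 'd' => pop. Stack: c
  Read 'd': push. Stack: cd
  Read 'd': matches stack top 'd' => pop. Stack: c
  Read 'd': push. Stack: cd
  Read 'e': push. Stack: cde
Final stack: "cde" (length 3)

3


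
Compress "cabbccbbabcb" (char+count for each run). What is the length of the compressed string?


Input: cabbccbbabcb
Runs:
  'c' x 1 => "c1"
  'a' x 1 => "a1"
  'b' x 2 => "b2"
  'c' x 2 => "c2"
  'b' x 2 => "b2"
  'a' x 1 => "a1"
  'b' x 1 => "b1"
  'c' x 1 => "c1"
  'b' x 1 => "b1"
Compressed: "c1a1b2c2b2a1b1c1b1"
Compressed length: 18

18


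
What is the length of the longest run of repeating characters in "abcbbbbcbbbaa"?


Input: "abcbbbbcbbbaa"
Scanning for longest run:
  Position 1 ('b'): new char, reset run to 1
  Position 2 ('c'): new char, reset run to 1
  Position 3 ('b'): new char, reset run to 1
  Position 4 ('b'): continues run of 'b', length=2
  Position 5 ('b'): continues run of 'b', length=3
  Position 6 ('b'): continues run of 'b', length=4
  Position 7 ('c'): new char, reset run to 1
  Position 8 ('b'): new char, reset run to 1
  Position 9 ('b'): continues run of 'b', length=2
  Position 10 ('b'): continues run of 'b', length=3
  Position 11 ('a'): new char, reset run to 1
  Position 12 ('a'): continues run of 'a', length=2
Longest run: 'b' with length 4

4


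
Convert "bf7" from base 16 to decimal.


Input: "bf7" in base 16
Positional expansion:
  Digit 'b' (value 11) x 16^2 = 2816
  Digit 'f' (value 15) x 16^1 = 240
  Digit '7' (value 7) x 16^0 = 7
Sum = 3063

3063


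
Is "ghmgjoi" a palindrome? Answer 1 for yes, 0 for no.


Input: ghmgjoi
Reversed: iojgmhg
  Compare pos 0 ('g') with pos 6 ('i'): MISMATCH
  Compare pos 1 ('h') with pos 5 ('o'): MISMATCH
  Compare pos 2 ('m') with pos 4 ('j'): MISMATCH
Result: not a palindrome

0


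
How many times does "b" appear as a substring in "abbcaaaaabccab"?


Searching for "b" in "abbcaaaaabccab"
Scanning each position:
  Position 0: "a" => no
  Position 1: "b" => MATCH
  Position 2: "b" => MATCH
  Position 3: "c" => no
  Position 4: "a" => no
  Position 5: "a" => no
  Position 6: "a" => no
  Position 7: "a" => no
  Position 8: "a" => no
  Position 9: "b" => MATCH
  Position 10: "c" => no
  Position 11: "c" => no
  Position 12: "a" => no
  Position 13: "b" => MATCH
Total occurrences: 4

4


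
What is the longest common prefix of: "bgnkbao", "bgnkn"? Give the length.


Words: bgnkbao, bgnkn
  Position 0: all 'b' => match
  Position 1: all 'g' => match
  Position 2: all 'n' => match
  Position 3: all 'k' => match
  Position 4: ('b', 'n') => mismatch, stop
LCP = "bgnk" (length 4)

4


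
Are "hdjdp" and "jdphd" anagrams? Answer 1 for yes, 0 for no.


Strings: "hdjdp", "jdphd"
Sorted first:  ddhjp
Sorted second: ddhjp
Sorted forms match => anagrams

1


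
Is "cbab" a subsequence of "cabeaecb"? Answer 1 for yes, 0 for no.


Check if "cbab" is a subsequence of "cabeaecb"
Greedy scan:
  Position 0 ('c'): matches sub[0] = 'c'
  Position 1 ('a'): no match needed
  Position 2 ('b'): matches sub[1] = 'b'
  Position 3 ('e'): no match needed
  Position 4 ('a'): matches sub[2] = 'a'
  Position 5 ('e'): no match needed
  Position 6 ('c'): no match needed
  Position 7 ('b'): matches sub[3] = 'b'
All 4 characters matched => is a subsequence

1


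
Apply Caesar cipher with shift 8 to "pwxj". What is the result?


Caesar cipher: shift "pwxj" by 8
  'p' (pos 15) + 8 = pos 23 = 'x'
  'w' (pos 22) + 8 = pos 4 = 'e'
  'x' (pos 23) + 8 = pos 5 = 'f'
  'j' (pos 9) + 8 = pos 17 = 'r'
Result: xefr

xefr


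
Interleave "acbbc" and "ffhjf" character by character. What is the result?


Interleaving "acbbc" and "ffhjf":
  Position 0: 'a' from first, 'f' from second => "af"
  Position 1: 'c' from first, 'f' from second => "cf"
  Position 2: 'b' from first, 'h' from second => "bh"
  Position 3: 'b' from first, 'j' from second => "bj"
  Position 4: 'c' from first, 'f' from second => "cf"
Result: afcfbhbjcf

afcfbhbjcf


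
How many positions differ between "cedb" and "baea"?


Comparing "cedb" and "baea" position by position:
  Position 0: 'c' vs 'b' => DIFFER
  Position 1: 'e' vs 'a' => DIFFER
  Position 2: 'd' vs 'e' => DIFFER
  Position 3: 'b' vs 'a' => DIFFER
Positions that differ: 4

4


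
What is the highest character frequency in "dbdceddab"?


Input: dbdceddab
Character counts:
  'a': 1
  'b': 2
  'c': 1
  'd': 4
  'e': 1
Maximum frequency: 4

4


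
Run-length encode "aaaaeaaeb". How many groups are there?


Input: aaaaeaaeb
Scanning for consecutive runs:
  Group 1: 'a' x 4 (positions 0-3)
  Group 2: 'e' x 1 (positions 4-4)
  Group 3: 'a' x 2 (positions 5-6)
  Group 4: 'e' x 1 (positions 7-7)
  Group 5: 'b' x 1 (positions 8-8)
Total groups: 5

5


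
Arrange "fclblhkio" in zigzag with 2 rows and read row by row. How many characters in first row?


Zigzag "fclblhkio" into 2 rows:
Placing characters:
  'f' => row 0
  'c' => row 1
  'l' => row 0
  'b' => row 1
  'l' => row 0
  'h' => row 1
  'k' => row 0
  'i' => row 1
  'o' => row 0
Rows:
  Row 0: "fllko"
  Row 1: "cbhi"
First row length: 5

5


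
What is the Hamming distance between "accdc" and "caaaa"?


Comparing "accdc" and "caaaa" position by position:
  Position 0: 'a' vs 'c' => differ
  Position 1: 'c' vs 'a' => differ
  Position 2: 'c' vs 'a' => differ
  Position 3: 'd' vs 'a' => differ
  Position 4: 'c' vs 'a' => differ
Total differences (Hamming distance): 5

5


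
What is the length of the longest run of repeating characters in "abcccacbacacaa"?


Input: "abcccacbacacaa"
Scanning for longest run:
  Position 1 ('b'): new char, reset run to 1
  Position 2 ('c'): new char, reset run to 1
  Position 3 ('c'): continues run of 'c', length=2
  Position 4 ('c'): continues run of 'c', length=3
  Position 5 ('a'): new char, reset run to 1
  Position 6 ('c'): new char, reset run to 1
  Position 7 ('b'): new char, reset run to 1
  Position 8 ('a'): new char, reset run to 1
  Position 9 ('c'): new char, reset run to 1
  Position 10 ('a'): new char, reset run to 1
  Position 11 ('c'): new char, reset run to 1
  Position 12 ('a'): new char, reset run to 1
  Position 13 ('a'): continues run of 'a', length=2
Longest run: 'c' with length 3

3


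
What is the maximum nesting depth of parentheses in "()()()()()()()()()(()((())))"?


Input: "()()()()()()()()()(()((())))"
Tracking depth:
  Position 0 '(': depth becomes 1
  Position 1 ')': depth becomes 0
  Position 2 '(': depth becomes 1
  Position 3 ')': depth becomes 0
  Position 4 '(': depth becomes 1
  Position 5 ')': depth becomes 0
  Position 6 '(': depth becomes 1
  Position 7 ')': depth becomes 0
  Position 8 '(': depth becomes 1
  Position 9 ')': depth becomes 0
  Position 10 '(': depth becomes 1
  Position 11 ')': depth becomes 0
  Position 12 '(': depth becomes 1
  Position 13 ')': depth becomes 0
  Position 14 '(': depth becomes 1
  Position 15 ')': depth becomes 0
  Position 16 '(': depth becomes 1
  Position 17 ')': depth becomes 0
  Position 18 '(': depth becomes 1
  Position 19 '(': depth becomes 2
  Position 20 ')': depth becomes 1
  Position 21 '(': depth becomes 2
  Position 22 '(': depth becomes 3
  Position 23 '(': depth becomes 4
  Position 24 ')': depth becomes 3
  Position 25 ')': depth becomes 2
  Position 26 ')': depth becomes 1
  Position 27 ')': depth becomes 0
Maximum depth reached: 4

4


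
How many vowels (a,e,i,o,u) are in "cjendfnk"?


Input: cjendfnk
Checking each character:
  'c' at position 0: consonant
  'j' at position 1: consonant
  'e' at position 2: vowel (running total: 1)
  'n' at position 3: consonant
  'd' at position 4: consonant
  'f' at position 5: consonant
  'n' at position 6: consonant
  'k' at position 7: consonant
Total vowels: 1

1


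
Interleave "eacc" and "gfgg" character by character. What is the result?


Interleaving "eacc" and "gfgg":
  Position 0: 'e' from first, 'g' from second => "eg"
  Position 1: 'a' from first, 'f' from second => "af"
  Position 2: 'c' from first, 'g' from second => "cg"
  Position 3: 'c' from first, 'g' from second => "cg"
Result: egafcgcg

egafcgcg


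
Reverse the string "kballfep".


Input: kballfep
Reading characters right to left:
  Position 7: 'p'
  Position 6: 'e'
  Position 5: 'f'
  Position 4: 'l'
  Position 3: 'l'
  Position 2: 'a'
  Position 1: 'b'
  Position 0: 'k'
Reversed: pefllabk

pefllabk


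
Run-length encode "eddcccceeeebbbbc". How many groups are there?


Input: eddcccceeeebbbbc
Scanning for consecutive runs:
  Group 1: 'e' x 1 (positions 0-0)
  Group 2: 'd' x 2 (positions 1-2)
  Group 3: 'c' x 4 (positions 3-6)
  Group 4: 'e' x 4 (positions 7-10)
  Group 5: 'b' x 4 (positions 11-14)
  Group 6: 'c' x 1 (positions 15-15)
Total groups: 6

6


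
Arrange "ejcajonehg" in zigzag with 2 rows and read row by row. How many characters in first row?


Zigzag "ejcajonehg" into 2 rows:
Placing characters:
  'e' => row 0
  'j' => row 1
  'c' => row 0
  'a' => row 1
  'j' => row 0
  'o' => row 1
  'n' => row 0
  'e' => row 1
  'h' => row 0
  'g' => row 1
Rows:
  Row 0: "ecjnh"
  Row 1: "jaoeg"
First row length: 5

5


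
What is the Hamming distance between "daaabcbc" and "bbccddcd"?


Comparing "daaabcbc" and "bbccddcd" position by position:
  Position 0: 'd' vs 'b' => differ
  Position 1: 'a' vs 'b' => differ
  Position 2: 'a' vs 'c' => differ
  Position 3: 'a' vs 'c' => differ
  Position 4: 'b' vs 'd' => differ
  Position 5: 'c' vs 'd' => differ
  Position 6: 'b' vs 'c' => differ
  Position 7: 'c' vs 'd' => differ
Total differences (Hamming distance): 8

8


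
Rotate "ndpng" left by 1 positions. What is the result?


Input: "ndpng", rotate left by 1
First 1 characters: "n"
Remaining characters: "dpng"
Concatenate remaining + first: "dpng" + "n" = "dpngn"

dpngn


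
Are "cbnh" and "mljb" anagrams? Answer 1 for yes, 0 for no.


Strings: "cbnh", "mljb"
Sorted first:  bchn
Sorted second: bjlm
Differ at position 1: 'c' vs 'j' => not anagrams

0


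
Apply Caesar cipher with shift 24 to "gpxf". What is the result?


Caesar cipher: shift "gpxf" by 24
  'g' (pos 6) + 24 = pos 4 = 'e'
  'p' (pos 15) + 24 = pos 13 = 'n'
  'x' (pos 23) + 24 = pos 21 = 'v'
  'f' (pos 5) + 24 = pos 3 = 'd'
Result: envd

envd


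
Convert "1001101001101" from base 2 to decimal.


Input: "1001101001101" in base 2
Positional expansion:
  Digit '1' (value 1) x 2^12 = 4096
  Digit '0' (value 0) x 2^11 = 0
  Digit '0' (value 0) x 2^10 = 0
  Digit '1' (value 1) x 2^9 = 512
  Digit '1' (value 1) x 2^8 = 256
  Digit '0' (value 0) x 2^7 = 0
  Digit '1' (value 1) x 2^6 = 64
  Digit '0' (value 0) x 2^5 = 0
  Digit '0' (value 0) x 2^4 = 0
  Digit '1' (value 1) x 2^3 = 8
  Digit '1' (value 1) x 2^2 = 4
  Digit '0' (value 0) x 2^1 = 0
  Digit '1' (value 1) x 2^0 = 1
Sum = 4941

4941


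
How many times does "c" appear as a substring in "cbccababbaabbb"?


Searching for "c" in "cbccababbaabbb"
Scanning each position:
  Position 0: "c" => MATCH
  Position 1: "b" => no
  Position 2: "c" => MATCH
  Position 3: "c" => MATCH
  Position 4: "a" => no
  Position 5: "b" => no
  Position 6: "a" => no
  Position 7: "b" => no
  Position 8: "b" => no
  Position 9: "a" => no
  Position 10: "a" => no
  Position 11: "b" => no
  Position 12: "b" => no
  Position 13: "b" => no
Total occurrences: 3

3


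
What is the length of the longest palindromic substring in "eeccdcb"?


Input: "eeccdcb"
Checking substrings for palindromes:
  [3:6] "cdc" (len 3) => palindrome
  [0:2] "ee" (len 2) => palindrome
  [2:4] "cc" (len 2) => palindrome
Longest palindromic substring: "cdc" with length 3

3


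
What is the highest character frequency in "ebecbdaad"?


Input: ebecbdaad
Character counts:
  'a': 2
  'b': 2
  'c': 1
  'd': 2
  'e': 2
Maximum frequency: 2

2


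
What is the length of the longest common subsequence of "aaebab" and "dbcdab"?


LCS of "aaebab" and "dbcdab"
DP table:
           d    b    c    d    a    b
      0    0    0    0    0    0    0
  a   0    0    0    0    0    1    1
  a   0    0    0    0    0    1    1
  e   0    0    0    0    0    1    1
  b   0    0    1    1    1    1    2
  a   0    0    1    1    1    2    2
  b   0    0    1    1    1    2    3
LCS length = dp[6][6] = 3

3


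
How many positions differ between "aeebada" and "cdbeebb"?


Comparing "aeebada" and "cdbeebb" position by position:
  Position 0: 'a' vs 'c' => DIFFER
  Position 1: 'e' vs 'd' => DIFFER
  Position 2: 'e' vs 'b' => DIFFER
  Position 3: 'b' vs 'e' => DIFFER
  Position 4: 'a' vs 'e' => DIFFER
  Position 5: 'd' vs 'b' => DIFFER
  Position 6: 'a' vs 'b' => DIFFER
Positions that differ: 7

7
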